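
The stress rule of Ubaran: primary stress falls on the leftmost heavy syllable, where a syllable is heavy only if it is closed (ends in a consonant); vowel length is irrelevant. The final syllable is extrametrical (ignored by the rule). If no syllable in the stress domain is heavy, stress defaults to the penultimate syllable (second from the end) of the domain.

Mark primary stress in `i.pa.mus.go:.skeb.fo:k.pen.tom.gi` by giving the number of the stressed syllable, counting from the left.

3

The final syllable (9, gi) is extrametrical; the stress domain is syllables 1–8.
Weights: 1 i L, 2 pa L, 3 mus H, 4 go: L, 5 skeb H, 6 fo:k H, 7 pen H, 8 tom H.
Heavy syllables in the domain: 3, 5, 6, 7, 8. The leftmost is syllable 3 (mus).
Primary stress: syllable 3 → i.pa.ˈmus.go:.skeb.fo:k.pen.tom.gi.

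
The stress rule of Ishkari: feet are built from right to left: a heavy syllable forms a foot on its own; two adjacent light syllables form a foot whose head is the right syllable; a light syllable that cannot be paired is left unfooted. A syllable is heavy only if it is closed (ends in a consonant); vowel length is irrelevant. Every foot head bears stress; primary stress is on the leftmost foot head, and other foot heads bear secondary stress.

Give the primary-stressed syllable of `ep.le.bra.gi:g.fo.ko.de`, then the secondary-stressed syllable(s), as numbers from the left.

Weights: 1 ep H, 2 le L, 3 bra L, 4 gi:g H, 5 fo L, 6 ko L, 7 de L.
Parse right to left (heavy = foot alone; LL = one foot; stranded L unfooted): (ˈep) (le.ˈbra) (ˈgi:g) fo (ko.ˈde).
Foot heads: 1, 3, 4, 7.
Primary stress on the leftmost head = syllable 1.
Secondary stress on 3, 4, 7: ˈep.le.ˌbra.ˌgi:g.fo.ko.ˌde.

primary 1, secondary 3, 4, 7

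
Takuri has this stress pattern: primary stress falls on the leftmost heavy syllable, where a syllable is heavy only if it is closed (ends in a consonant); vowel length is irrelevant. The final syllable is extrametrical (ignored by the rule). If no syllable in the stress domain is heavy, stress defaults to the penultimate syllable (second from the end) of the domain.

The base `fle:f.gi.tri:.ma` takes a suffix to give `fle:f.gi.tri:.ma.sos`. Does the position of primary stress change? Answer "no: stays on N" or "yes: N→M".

Base `fle:f.gi.tri:.ma` (4 syllables):
  The final syllable (4, ma) is extrametrical; the stress domain is syllables 1–3.
  Weights: 1 fle:f H, 2 gi L, 3 tri: L.
  Heavy syllables in the domain: 1. The leftmost is syllable 1 (fle:f).
  → primary stress on syllable 1.
Suffixed `fle:f.gi.tri:.ma.sos` (5 syllables):
  The final syllable (5, sos) is extrametrical; the stress domain is syllables 1–4.
  Weights: 1 fle:f H, 2 gi L, 3 tri: L, 4 ma L.
  Heavy syllables in the domain: 1. The leftmost is syllable 1 (fle:f).
  → primary stress on syllable 1.

no: stays on 1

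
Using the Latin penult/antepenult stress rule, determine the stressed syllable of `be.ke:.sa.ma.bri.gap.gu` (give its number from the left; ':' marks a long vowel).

6

Classical Latin: stress the penult if heavy (long vowel or closed), else the antepenult.
Weights: 5 bri L, 6 gap H, 7 gu L.
The penult (syllable 6, gap) is heavy, so it takes stress.
Stress on syllable 6: be.ke:.sa.ma.bri.ˈgap.gu.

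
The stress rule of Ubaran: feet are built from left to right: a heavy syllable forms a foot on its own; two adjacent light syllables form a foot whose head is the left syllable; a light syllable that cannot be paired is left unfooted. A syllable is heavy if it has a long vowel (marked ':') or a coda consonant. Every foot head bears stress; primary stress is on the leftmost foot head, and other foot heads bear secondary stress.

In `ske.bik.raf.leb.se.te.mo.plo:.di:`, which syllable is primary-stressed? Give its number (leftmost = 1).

Weights: 1 ske L, 2 bik H, 3 raf H, 4 leb H, 5 se L, 6 te L, 7 mo L, 8 plo: H, 9 di: H.
Parse left to right (heavy = foot alone; LL = one foot; stranded L unfooted): ske (ˈbik) (ˈraf) (ˈleb) (ˈse.te) mo (ˈplo:) (ˈdi:).
Foot heads: 2, 3, 4, 5, 8, 9.
Primary stress on the leftmost head = syllable 2.
Primary stress: syllable 2 → ske.ˈbik.raf.leb.se.te.mo.plo:.di:.

2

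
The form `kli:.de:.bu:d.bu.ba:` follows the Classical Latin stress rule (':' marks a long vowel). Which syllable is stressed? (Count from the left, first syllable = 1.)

Classical Latin: stress the penult if heavy (long vowel or closed), else the antepenult.
Weights: 3 bu:d H, 4 bu L, 5 ba: H.
The penult (syllable 4, bu) is light, so stress falls on the antepenult (syllable 3, bu:d).
Stress on syllable 3: kli:.de:.ˈbu:d.bu.ba:.

3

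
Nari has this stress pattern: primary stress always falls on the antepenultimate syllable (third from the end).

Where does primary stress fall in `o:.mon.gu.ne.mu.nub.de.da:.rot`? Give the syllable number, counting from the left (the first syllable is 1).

7

The word has 9 syllables; the antepenultimate syllable (third from the end) is syllable 7 (de).
Primary stress: syllable 7 → o:.mon.gu.ne.mu.nub.ˈde.da:.rot.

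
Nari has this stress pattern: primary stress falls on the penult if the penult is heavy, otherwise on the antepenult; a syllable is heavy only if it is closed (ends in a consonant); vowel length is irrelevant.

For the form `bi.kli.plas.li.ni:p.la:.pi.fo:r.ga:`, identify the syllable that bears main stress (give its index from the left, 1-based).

Weights: 7 pi L, 8 fo:r H, 9 ga: L.
The penult (syllable 8, fo:r) is heavy, so it takes stress.
Primary stress: syllable 8 → bi.kli.plas.li.ni:p.la:.pi.ˈfo:r.ga:.

8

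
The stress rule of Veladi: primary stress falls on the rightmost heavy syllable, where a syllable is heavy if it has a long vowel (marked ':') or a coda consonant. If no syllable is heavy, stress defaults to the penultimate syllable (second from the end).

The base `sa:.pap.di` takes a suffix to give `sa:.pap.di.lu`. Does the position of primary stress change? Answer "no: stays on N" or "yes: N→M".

no: stays on 2

Base `sa:.pap.di` (3 syllables):
  Weights: 1 sa: H, 2 pap H, 3 di L.
  Heavy syllables in the domain: 1, 2. The rightmost is syllable 2 (pap).
  → primary stress on syllable 2.
Suffixed `sa:.pap.di.lu` (4 syllables):
  Weights: 1 sa: H, 2 pap H, 3 di L, 4 lu L.
  Heavy syllables in the domain: 1, 2. The rightmost is syllable 2 (pap).
  → primary stress on syllable 2.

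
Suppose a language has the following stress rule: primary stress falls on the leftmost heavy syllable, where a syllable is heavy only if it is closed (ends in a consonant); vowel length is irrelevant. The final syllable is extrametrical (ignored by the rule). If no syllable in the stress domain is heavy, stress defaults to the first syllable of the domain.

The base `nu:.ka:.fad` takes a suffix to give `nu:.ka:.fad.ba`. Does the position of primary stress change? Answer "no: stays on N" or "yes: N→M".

Base `nu:.ka:.fad` (3 syllables):
  The final syllable (3, fad) is extrametrical; the stress domain is syllables 1–2.
  Weights: 1 nu: L, 2 ka: L.
  No heavy syllable in the domain; default to the first syllable of the domain = syllable 1.
  → primary stress on syllable 1.
Suffixed `nu:.ka:.fad.ba` (4 syllables):
  The final syllable (4, ba) is extrametrical; the stress domain is syllables 1–3.
  Weights: 1 nu: L, 2 ka: L, 3 fad H.
  Heavy syllables in the domain: 3. The leftmost is syllable 3 (fad).
  → primary stress on syllable 3.

yes: 1→3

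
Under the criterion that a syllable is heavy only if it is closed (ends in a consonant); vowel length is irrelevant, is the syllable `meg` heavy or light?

`meg`: short vowel, closed (coda /g/). Closed (coda /g/) → heavy.

heavy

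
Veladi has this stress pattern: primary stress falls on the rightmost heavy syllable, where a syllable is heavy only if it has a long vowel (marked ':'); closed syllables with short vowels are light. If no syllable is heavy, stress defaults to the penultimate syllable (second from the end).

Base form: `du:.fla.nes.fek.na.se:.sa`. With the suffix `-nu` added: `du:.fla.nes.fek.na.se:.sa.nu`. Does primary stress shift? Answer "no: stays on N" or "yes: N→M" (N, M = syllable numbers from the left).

no: stays on 6

Base `du:.fla.nes.fek.na.se:.sa` (7 syllables):
  Weights: 1 du: H, 2 fla L, 3 nes L, 4 fek L, 5 na L, 6 se: H, 7 sa L.
  Heavy syllables in the domain: 1, 6. The rightmost is syllable 6 (se:).
  → primary stress on syllable 6.
Suffixed `du:.fla.nes.fek.na.se:.sa.nu` (8 syllables):
  Weights: 1 du: H, 2 fla L, 3 nes L, 4 fek L, 5 na L, 6 se: H, 7 sa L, 8 nu L.
  Heavy syllables in the domain: 1, 6. The rightmost is syllable 6 (se:).
  → primary stress on syllable 6.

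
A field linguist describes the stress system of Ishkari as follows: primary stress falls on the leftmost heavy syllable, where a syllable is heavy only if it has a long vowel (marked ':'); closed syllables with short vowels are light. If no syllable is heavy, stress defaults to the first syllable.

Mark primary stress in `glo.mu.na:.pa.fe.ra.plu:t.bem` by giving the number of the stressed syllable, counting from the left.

Weights: 1 glo L, 2 mu L, 3 na: H, 4 pa L, 5 fe L, 6 ra L, 7 plu:t H, 8 bem L.
Heavy syllables in the domain: 3, 7. The leftmost is syllable 3 (na:).
Primary stress: syllable 3 → glo.mu.ˈna:.pa.fe.ra.plu:t.bem.

3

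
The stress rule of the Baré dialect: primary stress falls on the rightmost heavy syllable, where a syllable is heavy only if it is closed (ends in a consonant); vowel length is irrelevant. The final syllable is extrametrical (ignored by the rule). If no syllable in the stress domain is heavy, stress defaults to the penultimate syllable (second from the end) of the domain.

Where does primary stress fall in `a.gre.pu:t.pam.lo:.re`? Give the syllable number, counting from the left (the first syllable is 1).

4

The final syllable (6, re) is extrametrical; the stress domain is syllables 1–5.
Weights: 1 a L, 2 gre L, 3 pu:t H, 4 pam H, 5 lo: L.
Heavy syllables in the domain: 3, 4. The rightmost is syllable 4 (pam).
Primary stress: syllable 4 → a.gre.pu:t.ˈpam.lo:.re.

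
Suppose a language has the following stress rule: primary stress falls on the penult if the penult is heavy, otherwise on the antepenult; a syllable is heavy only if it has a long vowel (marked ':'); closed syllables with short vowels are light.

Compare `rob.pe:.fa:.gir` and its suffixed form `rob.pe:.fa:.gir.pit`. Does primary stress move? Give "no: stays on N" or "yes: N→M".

Base `rob.pe:.fa:.gir` (4 syllables):
  Weights: 2 pe: H, 3 fa: H, 4 gir L.
  The penult (syllable 3, fa:) is heavy, so it takes stress.
  → primary stress on syllable 3.
Suffixed `rob.pe:.fa:.gir.pit` (5 syllables):
  Weights: 3 fa: H, 4 gir L, 5 pit L.
  The penult (syllable 4, gir) is light, so stress falls on the antepenult (syllable 3, fa:).
  → primary stress on syllable 3.

no: stays on 3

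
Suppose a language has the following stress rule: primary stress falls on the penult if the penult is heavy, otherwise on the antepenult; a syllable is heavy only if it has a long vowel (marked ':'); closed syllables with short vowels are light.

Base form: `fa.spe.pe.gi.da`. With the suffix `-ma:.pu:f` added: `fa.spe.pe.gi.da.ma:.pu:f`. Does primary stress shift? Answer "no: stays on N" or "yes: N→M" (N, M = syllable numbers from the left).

Base `fa.spe.pe.gi.da` (5 syllables):
  Weights: 3 pe L, 4 gi L, 5 da L.
  The penult (syllable 4, gi) is light, so stress falls on the antepenult (syllable 3, pe).
  → primary stress on syllable 3.
Suffixed `fa.spe.pe.gi.da.ma:.pu:f` (7 syllables):
  Weights: 5 da L, 6 ma: H, 7 pu:f H.
  The penult (syllable 6, ma:) is heavy, so it takes stress.
  → primary stress on syllable 6.

yes: 3→6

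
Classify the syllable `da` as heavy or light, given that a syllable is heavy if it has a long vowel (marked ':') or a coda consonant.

`da`: short vowel, open (no coda). Short vowel, open → light.

light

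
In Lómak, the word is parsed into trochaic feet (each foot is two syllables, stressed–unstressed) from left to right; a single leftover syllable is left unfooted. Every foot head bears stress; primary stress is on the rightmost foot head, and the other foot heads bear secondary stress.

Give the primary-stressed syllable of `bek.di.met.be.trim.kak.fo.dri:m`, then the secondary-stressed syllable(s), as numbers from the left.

Parse left to right into trochaic (ˈσσ) feet: (ˈbek.di) (ˈmet.be) (ˈtrim.kak) (ˈfo.dri:m).
Foot heads (stressed positions): 1, 3, 5, 7.
End Rule Rightmost: primary stress on the rightmost head = syllable 7.
Secondary stress on 1, 3, 5: ˌbek.di.ˌmet.be.ˌtrim.kak.ˈfo.dri:m.

primary 7, secondary 1, 3, 5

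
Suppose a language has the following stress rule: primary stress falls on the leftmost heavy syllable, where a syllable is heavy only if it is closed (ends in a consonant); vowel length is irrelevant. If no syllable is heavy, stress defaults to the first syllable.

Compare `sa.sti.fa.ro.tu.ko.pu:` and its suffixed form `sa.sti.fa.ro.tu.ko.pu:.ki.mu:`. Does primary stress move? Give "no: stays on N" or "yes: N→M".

Base `sa.sti.fa.ro.tu.ko.pu:` (7 syllables):
  Weights: 1 sa L, 2 sti L, 3 fa L, 4 ro L, 5 tu L, 6 ko L, 7 pu: L.
  No heavy syllable in the domain; default to the first syllable = syllable 1.
  → primary stress on syllable 1.
Suffixed `sa.sti.fa.ro.tu.ko.pu:.ki.mu:` (9 syllables):
  Weights: 1 sa L, 2 sti L, 3 fa L, 4 ro L, 5 tu L, 6 ko L, 7 pu: L, 8 ki L, 9 mu: L.
  No heavy syllable in the domain; default to the first syllable = syllable 1.
  → primary stress on syllable 1.

no: stays on 1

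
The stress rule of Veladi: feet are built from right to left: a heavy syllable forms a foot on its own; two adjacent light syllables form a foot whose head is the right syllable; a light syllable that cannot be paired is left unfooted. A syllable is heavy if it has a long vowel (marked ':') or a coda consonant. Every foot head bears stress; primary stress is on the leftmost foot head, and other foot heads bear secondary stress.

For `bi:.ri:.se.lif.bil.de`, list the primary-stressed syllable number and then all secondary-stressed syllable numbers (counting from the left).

primary 1, secondary 2, 4, 5

Weights: 1 bi: H, 2 ri: H, 3 se L, 4 lif H, 5 bil H, 6 de L.
Parse right to left (heavy = foot alone; LL = one foot; stranded L unfooted): (ˈbi:) (ˈri:) se (ˈlif) (ˈbil) de.
Foot heads: 1, 2, 4, 5.
Primary stress on the leftmost head = syllable 1.
Secondary stress on 2, 4, 5: ˈbi:.ˌri:.se.ˌlif.ˌbil.de.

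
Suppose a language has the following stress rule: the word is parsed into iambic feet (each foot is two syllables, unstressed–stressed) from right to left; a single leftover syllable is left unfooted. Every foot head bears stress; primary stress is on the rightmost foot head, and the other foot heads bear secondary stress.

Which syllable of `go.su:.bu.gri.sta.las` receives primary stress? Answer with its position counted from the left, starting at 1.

6

Parse right to left into iambic (σˈσ) feet: (go.ˈsu:) (bu.ˈgri) (sta.ˈlas).
Foot heads (stressed positions): 2, 4, 6.
End Rule Rightmost: primary stress on the rightmost head = syllable 6.
Primary stress: syllable 6 → go.su:.bu.gri.sta.ˈlas.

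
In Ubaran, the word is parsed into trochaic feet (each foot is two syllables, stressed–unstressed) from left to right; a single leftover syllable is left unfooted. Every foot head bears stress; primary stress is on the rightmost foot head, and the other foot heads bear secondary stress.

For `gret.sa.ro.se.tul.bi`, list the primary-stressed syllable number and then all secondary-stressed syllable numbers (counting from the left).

primary 5, secondary 1, 3

Parse left to right into trochaic (ˈσσ) feet: (ˈgret.sa) (ˈro.se) (ˈtul.bi).
Foot heads (stressed positions): 1, 3, 5.
End Rule Rightmost: primary stress on the rightmost head = syllable 5.
Secondary stress on 1, 3: ˌgret.sa.ˌro.se.ˈtul.bi.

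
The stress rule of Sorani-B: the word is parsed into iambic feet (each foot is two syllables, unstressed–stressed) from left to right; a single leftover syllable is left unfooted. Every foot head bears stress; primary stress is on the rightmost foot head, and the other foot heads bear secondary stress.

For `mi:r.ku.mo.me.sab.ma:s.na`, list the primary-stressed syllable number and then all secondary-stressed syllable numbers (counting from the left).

Parse left to right into iambic (σˈσ) feet: (mi:r.ˈku) (mo.ˈme) (sab.ˈma:s) na. Syllable 7 is left unfooted.
Foot heads (stressed positions): 2, 4, 6.
End Rule Rightmost: primary stress on the rightmost head = syllable 6.
Secondary stress on 2, 4: mi:r.ˌku.mo.ˌme.sab.ˈma:s.na.

primary 6, secondary 2, 4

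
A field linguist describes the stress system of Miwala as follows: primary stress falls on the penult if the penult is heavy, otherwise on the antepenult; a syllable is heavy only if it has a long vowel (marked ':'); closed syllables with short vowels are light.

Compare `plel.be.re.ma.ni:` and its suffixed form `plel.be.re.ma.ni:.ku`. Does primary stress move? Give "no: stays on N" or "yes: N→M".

yes: 3→5

Base `plel.be.re.ma.ni:` (5 syllables):
  Weights: 3 re L, 4 ma L, 5 ni: H.
  The penult (syllable 4, ma) is light, so stress falls on the antepenult (syllable 3, re).
  → primary stress on syllable 3.
Suffixed `plel.be.re.ma.ni:.ku` (6 syllables):
  Weights: 4 ma L, 5 ni: H, 6 ku L.
  The penult (syllable 5, ni:) is heavy, so it takes stress.
  → primary stress on syllable 5.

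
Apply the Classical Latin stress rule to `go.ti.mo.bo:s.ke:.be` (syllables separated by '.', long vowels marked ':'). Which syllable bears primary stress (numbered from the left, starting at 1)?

5

Classical Latin: stress the penult if heavy (long vowel or closed), else the antepenult.
Weights: 4 bo:s H, 5 ke: H, 6 be L.
The penult (syllable 5, ke:) is heavy, so it takes stress.
Stress on syllable 5: go.ti.mo.bo:s.ˈke:.be.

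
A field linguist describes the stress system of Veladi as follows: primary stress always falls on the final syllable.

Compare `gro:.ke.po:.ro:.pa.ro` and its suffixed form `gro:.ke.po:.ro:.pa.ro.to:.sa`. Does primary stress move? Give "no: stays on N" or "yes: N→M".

yes: 6→8

Base `gro:.ke.po:.ro:.pa.ro` (6 syllables):
  The word has 6 syllables; the final syllable is syllable 6 (ro).
  → primary stress on syllable 6.
Suffixed `gro:.ke.po:.ro:.pa.ro.to:.sa` (8 syllables):
  The word has 8 syllables; the final syllable is syllable 8 (sa).
  → primary stress on syllable 8.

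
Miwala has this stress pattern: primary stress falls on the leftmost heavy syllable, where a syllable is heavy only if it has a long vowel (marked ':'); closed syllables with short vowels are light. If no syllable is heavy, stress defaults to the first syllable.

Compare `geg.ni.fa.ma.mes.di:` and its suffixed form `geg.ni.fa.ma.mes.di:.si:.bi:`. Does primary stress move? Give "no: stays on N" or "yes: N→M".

Base `geg.ni.fa.ma.mes.di:` (6 syllables):
  Weights: 1 geg L, 2 ni L, 3 fa L, 4 ma L, 5 mes L, 6 di: H.
  Heavy syllables in the domain: 6. The leftmost is syllable 6 (di:).
  → primary stress on syllable 6.
Suffixed `geg.ni.fa.ma.mes.di:.si:.bi:` (8 syllables):
  Weights: 1 geg L, 2 ni L, 3 fa L, 4 ma L, 5 mes L, 6 di: H, 7 si: H, 8 bi: H.
  Heavy syllables in the domain: 6, 7, 8. The leftmost is syllable 6 (di:).
  → primary stress on syllable 6.

no: stays on 6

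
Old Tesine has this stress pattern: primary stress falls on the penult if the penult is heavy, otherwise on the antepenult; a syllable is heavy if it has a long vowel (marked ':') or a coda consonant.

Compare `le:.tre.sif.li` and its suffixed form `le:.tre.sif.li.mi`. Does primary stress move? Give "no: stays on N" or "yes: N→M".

Base `le:.tre.sif.li` (4 syllables):
  Weights: 2 tre L, 3 sif H, 4 li L.
  The penult (syllable 3, sif) is heavy, so it takes stress.
  → primary stress on syllable 3.
Suffixed `le:.tre.sif.li.mi` (5 syllables):
  Weights: 3 sif H, 4 li L, 5 mi L.
  The penult (syllable 4, li) is light, so stress falls on the antepenult (syllable 3, sif).
  → primary stress on syllable 3.

no: stays on 3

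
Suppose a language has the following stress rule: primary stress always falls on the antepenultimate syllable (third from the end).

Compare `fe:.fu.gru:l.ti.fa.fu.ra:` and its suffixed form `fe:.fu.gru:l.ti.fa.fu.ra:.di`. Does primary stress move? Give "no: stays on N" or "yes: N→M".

Base `fe:.fu.gru:l.ti.fa.fu.ra:` (7 syllables):
  The word has 7 syllables; the antepenultimate syllable (third from the end) is syllable 5 (fa).
  → primary stress on syllable 5.
Suffixed `fe:.fu.gru:l.ti.fa.fu.ra:.di` (8 syllables):
  The word has 8 syllables; the antepenultimate syllable (third from the end) is syllable 6 (fu).
  → primary stress on syllable 6.

yes: 5→6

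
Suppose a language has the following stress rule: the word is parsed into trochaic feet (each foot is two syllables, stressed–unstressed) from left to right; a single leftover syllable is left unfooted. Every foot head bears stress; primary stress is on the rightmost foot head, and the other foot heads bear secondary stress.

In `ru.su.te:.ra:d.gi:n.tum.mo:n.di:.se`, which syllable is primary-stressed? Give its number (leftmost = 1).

Parse left to right into trochaic (ˈσσ) feet: (ˈru.su) (ˈte:.ra:d) (ˈgi:n.tum) (ˈmo:n.di:) se. Syllable 9 is left unfooted.
Foot heads (stressed positions): 1, 3, 5, 7.
End Rule Rightmost: primary stress on the rightmost head = syllable 7.
Primary stress: syllable 7 → ru.su.te:.ra:d.gi:n.tum.ˈmo:n.di:.se.

7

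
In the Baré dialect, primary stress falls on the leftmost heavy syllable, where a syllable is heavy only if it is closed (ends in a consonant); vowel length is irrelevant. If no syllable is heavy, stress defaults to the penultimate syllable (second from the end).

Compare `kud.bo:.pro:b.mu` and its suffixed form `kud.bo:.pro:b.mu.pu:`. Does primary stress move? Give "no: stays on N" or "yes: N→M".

no: stays on 1

Base `kud.bo:.pro:b.mu` (4 syllables):
  Weights: 1 kud H, 2 bo: L, 3 pro:b H, 4 mu L.
  Heavy syllables in the domain: 1, 3. The leftmost is syllable 1 (kud).
  → primary stress on syllable 1.
Suffixed `kud.bo:.pro:b.mu.pu:` (5 syllables):
  Weights: 1 kud H, 2 bo: L, 3 pro:b H, 4 mu L, 5 pu: L.
  Heavy syllables in the domain: 1, 3. The leftmost is syllable 1 (kud).
  → primary stress on syllable 1.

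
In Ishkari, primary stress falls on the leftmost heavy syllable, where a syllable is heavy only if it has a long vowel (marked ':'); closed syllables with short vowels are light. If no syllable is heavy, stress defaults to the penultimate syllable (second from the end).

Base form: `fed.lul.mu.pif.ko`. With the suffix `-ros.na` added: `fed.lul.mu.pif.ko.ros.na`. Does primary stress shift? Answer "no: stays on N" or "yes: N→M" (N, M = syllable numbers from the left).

yes: 4→6

Base `fed.lul.mu.pif.ko` (5 syllables):
  Weights: 1 fed L, 2 lul L, 3 mu L, 4 pif L, 5 ko L.
  No heavy syllable in the domain; default to the penultimate syllable (second from the end) = syllable 4.
  → primary stress on syllable 4.
Suffixed `fed.lul.mu.pif.ko.ros.na` (7 syllables):
  Weights: 1 fed L, 2 lul L, 3 mu L, 4 pif L, 5 ko L, 6 ros L, 7 na L.
  No heavy syllable in the domain; default to the penultimate syllable (second from the end) = syllable 6.
  → primary stress on syllable 6.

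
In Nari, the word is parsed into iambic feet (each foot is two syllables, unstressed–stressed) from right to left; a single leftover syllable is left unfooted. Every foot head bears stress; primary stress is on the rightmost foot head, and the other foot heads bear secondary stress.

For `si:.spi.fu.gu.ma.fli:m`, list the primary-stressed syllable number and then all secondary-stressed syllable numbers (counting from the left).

primary 6, secondary 2, 4

Parse right to left into iambic (σˈσ) feet: (si:.ˈspi) (fu.ˈgu) (ma.ˈfli:m).
Foot heads (stressed positions): 2, 4, 6.
End Rule Rightmost: primary stress on the rightmost head = syllable 6.
Secondary stress on 2, 4: si:.ˌspi.fu.ˌgu.ma.ˈfli:m.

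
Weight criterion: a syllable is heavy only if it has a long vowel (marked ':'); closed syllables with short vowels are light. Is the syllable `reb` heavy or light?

`reb`: short vowel, closed (coda /b/). Short vowel → light.

light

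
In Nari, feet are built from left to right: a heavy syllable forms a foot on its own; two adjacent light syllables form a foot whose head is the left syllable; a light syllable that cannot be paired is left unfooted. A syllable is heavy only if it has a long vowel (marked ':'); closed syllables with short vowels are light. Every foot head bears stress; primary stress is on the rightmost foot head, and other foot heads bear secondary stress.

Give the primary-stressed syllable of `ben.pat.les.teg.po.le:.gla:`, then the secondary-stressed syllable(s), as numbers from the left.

primary 7, secondary 1, 3, 6

Weights: 1 ben L, 2 pat L, 3 les L, 4 teg L, 5 po L, 6 le: H, 7 gla: H.
Parse left to right (heavy = foot alone; LL = one foot; stranded L unfooted): (ˈben.pat) (ˈles.teg) po (ˈle:) (ˈgla:).
Foot heads: 1, 3, 6, 7.
Primary stress on the rightmost head = syllable 7.
Secondary stress on 1, 3, 6: ˌben.pat.ˌles.teg.po.ˌle:.ˈgla:.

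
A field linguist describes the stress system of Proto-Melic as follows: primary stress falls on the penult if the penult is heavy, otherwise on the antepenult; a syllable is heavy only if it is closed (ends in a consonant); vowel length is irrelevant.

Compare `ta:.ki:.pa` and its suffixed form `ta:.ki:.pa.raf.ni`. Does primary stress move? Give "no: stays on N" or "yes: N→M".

yes: 1→4

Base `ta:.ki:.pa` (3 syllables):
  Weights: 1 ta: L, 2 ki: L, 3 pa L.
  The penult (syllable 2, ki:) is light, so stress falls on the antepenult (syllable 1, ta:).
  → primary stress on syllable 1.
Suffixed `ta:.ki:.pa.raf.ni` (5 syllables):
  Weights: 3 pa L, 4 raf H, 5 ni L.
  The penult (syllable 4, raf) is heavy, so it takes stress.
  → primary stress on syllable 4.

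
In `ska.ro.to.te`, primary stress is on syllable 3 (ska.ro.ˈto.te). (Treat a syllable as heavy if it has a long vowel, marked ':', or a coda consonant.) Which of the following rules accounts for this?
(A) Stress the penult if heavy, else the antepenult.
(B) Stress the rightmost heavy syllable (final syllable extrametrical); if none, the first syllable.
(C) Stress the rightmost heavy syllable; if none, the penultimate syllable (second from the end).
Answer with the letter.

Rule A → syllable 2 (observed: 3).
Rule B → syllable 1 (observed: 3).
Rule C → syllable 3 ✓.

C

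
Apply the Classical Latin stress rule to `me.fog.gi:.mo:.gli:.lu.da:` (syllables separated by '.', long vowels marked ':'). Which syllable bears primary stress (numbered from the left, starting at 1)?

Classical Latin: stress the penult if heavy (long vowel or closed), else the antepenult.
Weights: 5 gli: H, 6 lu L, 7 da: H.
The penult (syllable 6, lu) is light, so stress falls on the antepenult (syllable 5, gli:).
Stress on syllable 5: me.fog.gi:.mo:.ˈgli:.lu.da:.

5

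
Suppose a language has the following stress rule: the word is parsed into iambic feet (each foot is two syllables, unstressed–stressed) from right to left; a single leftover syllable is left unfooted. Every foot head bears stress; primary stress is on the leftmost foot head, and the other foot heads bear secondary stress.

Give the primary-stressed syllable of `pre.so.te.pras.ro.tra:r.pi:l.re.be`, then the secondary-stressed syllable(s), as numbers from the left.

Parse right to left into iambic (σˈσ) feet: pre (so.ˈte) (pras.ˈro) (tra:r.ˈpi:l) (re.ˈbe). Syllable 1 is left unfooted.
Foot heads (stressed positions): 3, 5, 7, 9.
End Rule Leftmost: primary stress on the leftmost head = syllable 3.
Secondary stress on 5, 7, 9: pre.so.ˈte.pras.ˌro.tra:r.ˌpi:l.re.ˌbe.

primary 3, secondary 5, 7, 9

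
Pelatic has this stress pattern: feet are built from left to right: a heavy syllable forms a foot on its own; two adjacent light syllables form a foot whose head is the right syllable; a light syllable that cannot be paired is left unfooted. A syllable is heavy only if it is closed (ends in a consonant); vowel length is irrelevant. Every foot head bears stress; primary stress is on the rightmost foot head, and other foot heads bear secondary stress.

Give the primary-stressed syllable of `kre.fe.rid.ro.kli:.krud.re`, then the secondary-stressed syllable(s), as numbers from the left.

Weights: 1 kre L, 2 fe L, 3 rid H, 4 ro L, 5 kli: L, 6 krud H, 7 re L.
Parse left to right (heavy = foot alone; LL = one foot; stranded L unfooted): (kre.ˈfe) (ˈrid) (ro.ˈkli:) (ˈkrud) re.
Foot heads: 2, 3, 5, 6.
Primary stress on the rightmost head = syllable 6.
Secondary stress on 2, 3, 5: kre.ˌfe.ˌrid.ro.ˌkli:.ˈkrud.re.

primary 6, secondary 2, 3, 5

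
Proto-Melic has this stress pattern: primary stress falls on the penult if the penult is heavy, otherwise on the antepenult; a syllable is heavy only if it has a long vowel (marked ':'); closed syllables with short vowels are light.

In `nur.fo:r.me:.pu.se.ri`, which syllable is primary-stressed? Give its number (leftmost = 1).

Weights: 4 pu L, 5 se L, 6 ri L.
The penult (syllable 5, se) is light, so stress falls on the antepenult (syllable 4, pu).
Primary stress: syllable 4 → nur.fo:r.me:.ˈpu.se.ri.

4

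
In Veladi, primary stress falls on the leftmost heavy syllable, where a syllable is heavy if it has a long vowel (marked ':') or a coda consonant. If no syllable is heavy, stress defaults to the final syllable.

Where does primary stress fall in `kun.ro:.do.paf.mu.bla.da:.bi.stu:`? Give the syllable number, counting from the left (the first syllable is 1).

Weights: 1 kun H, 2 ro: H, 3 do L, 4 paf H, 5 mu L, 6 bla L, 7 da: H, 8 bi L, 9 stu: H.
Heavy syllables in the domain: 1, 2, 4, 7, 9. The leftmost is syllable 1 (kun).
Primary stress: syllable 1 → ˈkun.ro:.do.paf.mu.bla.da:.bi.stu:.

1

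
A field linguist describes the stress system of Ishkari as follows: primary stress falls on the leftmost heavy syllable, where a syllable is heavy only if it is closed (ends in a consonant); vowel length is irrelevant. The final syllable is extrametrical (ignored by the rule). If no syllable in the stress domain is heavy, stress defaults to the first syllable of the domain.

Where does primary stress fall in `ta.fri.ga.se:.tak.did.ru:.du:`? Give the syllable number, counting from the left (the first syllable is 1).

The final syllable (8, du:) is extrametrical; the stress domain is syllables 1–7.
Weights: 1 ta L, 2 fri L, 3 ga L, 4 se: L, 5 tak H, 6 did H, 7 ru: L.
Heavy syllables in the domain: 5, 6. The leftmost is syllable 5 (tak).
Primary stress: syllable 5 → ta.fri.ga.se:.ˈtak.did.ru:.du:.

5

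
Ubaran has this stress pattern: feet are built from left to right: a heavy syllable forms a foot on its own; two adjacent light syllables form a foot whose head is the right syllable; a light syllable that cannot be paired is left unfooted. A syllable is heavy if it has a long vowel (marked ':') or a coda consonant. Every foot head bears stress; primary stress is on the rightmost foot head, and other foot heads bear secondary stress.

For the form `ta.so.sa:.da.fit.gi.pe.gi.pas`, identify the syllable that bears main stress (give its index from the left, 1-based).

9

Weights: 1 ta L, 2 so L, 3 sa: H, 4 da L, 5 fit H, 6 gi L, 7 pe L, 8 gi L, 9 pas H.
Parse left to right (heavy = foot alone; LL = one foot; stranded L unfooted): (ta.ˈso) (ˈsa:) da (ˈfit) (gi.ˈpe) gi (ˈpas).
Foot heads: 2, 3, 5, 7, 9.
Primary stress on the rightmost head = syllable 9.
Primary stress: syllable 9 → ta.so.sa:.da.fit.gi.pe.gi.ˈpas.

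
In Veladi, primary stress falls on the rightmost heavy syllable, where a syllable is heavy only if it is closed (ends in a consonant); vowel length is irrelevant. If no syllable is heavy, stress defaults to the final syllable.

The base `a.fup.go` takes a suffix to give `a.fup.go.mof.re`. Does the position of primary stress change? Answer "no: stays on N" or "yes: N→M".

Base `a.fup.go` (3 syllables):
  Weights: 1 a L, 2 fup H, 3 go L.
  Heavy syllables in the domain: 2. The rightmost is syllable 2 (fup).
  → primary stress on syllable 2.
Suffixed `a.fup.go.mof.re` (5 syllables):
  Weights: 1 a L, 2 fup H, 3 go L, 4 mof H, 5 re L.
  Heavy syllables in the domain: 2, 4. The rightmost is syllable 4 (mof).
  → primary stress on syllable 4.

yes: 2→4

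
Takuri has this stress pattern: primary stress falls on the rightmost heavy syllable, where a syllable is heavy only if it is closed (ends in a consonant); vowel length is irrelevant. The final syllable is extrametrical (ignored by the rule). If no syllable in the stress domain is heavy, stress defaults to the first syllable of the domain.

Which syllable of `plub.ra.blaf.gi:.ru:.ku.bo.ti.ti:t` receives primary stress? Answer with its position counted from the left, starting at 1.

3

The final syllable (9, ti:t) is extrametrical; the stress domain is syllables 1–8.
Weights: 1 plub H, 2 ra L, 3 blaf H, 4 gi: L, 5 ru: L, 6 ku L, 7 bo L, 8 ti L.
Heavy syllables in the domain: 1, 3. The rightmost is syllable 3 (blaf).
Primary stress: syllable 3 → plub.ra.ˈblaf.gi:.ru:.ku.bo.ti.ti:t.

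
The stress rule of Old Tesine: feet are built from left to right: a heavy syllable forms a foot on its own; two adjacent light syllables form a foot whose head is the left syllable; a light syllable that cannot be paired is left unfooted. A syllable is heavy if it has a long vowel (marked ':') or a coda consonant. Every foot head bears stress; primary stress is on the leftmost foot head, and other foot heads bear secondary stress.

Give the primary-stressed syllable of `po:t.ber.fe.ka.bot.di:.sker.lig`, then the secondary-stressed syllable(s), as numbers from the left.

Weights: 1 po:t H, 2 ber H, 3 fe L, 4 ka L, 5 bot H, 6 di: H, 7 sker H, 8 lig H.
Parse left to right (heavy = foot alone; LL = one foot; stranded L unfooted): (ˈpo:t) (ˈber) (ˈfe.ka) (ˈbot) (ˈdi:) (ˈsker) (ˈlig).
Foot heads: 1, 2, 3, 5, 6, 7, 8.
Primary stress on the leftmost head = syllable 1.
Secondary stress on 2, 3, 5, 6, 7, 8: ˈpo:t.ˌber.ˌfe.ka.ˌbot.ˌdi:.ˌsker.ˌlig.

primary 1, secondary 2, 3, 5, 6, 7, 8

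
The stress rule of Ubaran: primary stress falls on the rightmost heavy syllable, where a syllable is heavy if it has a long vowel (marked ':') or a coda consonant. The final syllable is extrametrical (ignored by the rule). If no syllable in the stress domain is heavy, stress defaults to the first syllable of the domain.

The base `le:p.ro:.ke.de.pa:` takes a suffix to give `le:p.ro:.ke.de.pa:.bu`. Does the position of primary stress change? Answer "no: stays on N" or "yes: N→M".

Base `le:p.ro:.ke.de.pa:` (5 syllables):
  The final syllable (5, pa:) is extrametrical; the stress domain is syllables 1–4.
  Weights: 1 le:p H, 2 ro: H, 3 ke L, 4 de L.
  Heavy syllables in the domain: 1, 2. The rightmost is syllable 2 (ro:).
  → primary stress on syllable 2.
Suffixed `le:p.ro:.ke.de.pa:.bu` (6 syllables):
  The final syllable (6, bu) is extrametrical; the stress domain is syllables 1–5.
  Weights: 1 le:p H, 2 ro: H, 3 ke L, 4 de L, 5 pa: H.
  Heavy syllables in the domain: 1, 2, 5. The rightmost is syllable 5 (pa:).
  → primary stress on syllable 5.

yes: 2→5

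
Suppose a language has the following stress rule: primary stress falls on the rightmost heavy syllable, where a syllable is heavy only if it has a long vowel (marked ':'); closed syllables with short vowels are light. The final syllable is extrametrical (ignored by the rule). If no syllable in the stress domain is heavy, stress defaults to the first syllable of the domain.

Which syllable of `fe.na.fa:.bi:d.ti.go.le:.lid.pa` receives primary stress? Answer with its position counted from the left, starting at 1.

7

The final syllable (9, pa) is extrametrical; the stress domain is syllables 1–8.
Weights: 1 fe L, 2 na L, 3 fa: H, 4 bi:d H, 5 ti L, 6 go L, 7 le: H, 8 lid L.
Heavy syllables in the domain: 3, 4, 7. The rightmost is syllable 7 (le:).
Primary stress: syllable 7 → fe.na.fa:.bi:d.ti.go.ˈle:.lid.pa.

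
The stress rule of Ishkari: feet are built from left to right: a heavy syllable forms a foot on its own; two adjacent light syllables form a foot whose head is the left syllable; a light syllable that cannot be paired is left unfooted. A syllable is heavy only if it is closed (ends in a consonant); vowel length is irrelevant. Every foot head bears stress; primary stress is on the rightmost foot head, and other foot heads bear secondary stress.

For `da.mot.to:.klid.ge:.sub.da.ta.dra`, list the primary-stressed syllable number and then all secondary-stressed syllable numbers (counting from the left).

Weights: 1 da L, 2 mot H, 3 to: L, 4 klid H, 5 ge: L, 6 sub H, 7 da L, 8 ta L, 9 dra L.
Parse left to right (heavy = foot alone; LL = one foot; stranded L unfooted): da (ˈmot) to: (ˈklid) ge: (ˈsub) (ˈda.ta) dra.
Foot heads: 2, 4, 6, 7.
Primary stress on the rightmost head = syllable 7.
Secondary stress on 2, 4, 6: da.ˌmot.to:.ˌklid.ge:.ˌsub.ˈda.ta.dra.

primary 7, secondary 2, 4, 6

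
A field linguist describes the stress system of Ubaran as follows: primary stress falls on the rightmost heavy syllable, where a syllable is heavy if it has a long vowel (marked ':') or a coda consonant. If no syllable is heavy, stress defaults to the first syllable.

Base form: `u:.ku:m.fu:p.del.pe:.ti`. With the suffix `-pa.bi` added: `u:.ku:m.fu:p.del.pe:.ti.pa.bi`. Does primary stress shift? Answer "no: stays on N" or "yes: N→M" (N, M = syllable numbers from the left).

Base `u:.ku:m.fu:p.del.pe:.ti` (6 syllables):
  Weights: 1 u: H, 2 ku:m H, 3 fu:p H, 4 del H, 5 pe: H, 6 ti L.
  Heavy syllables in the domain: 1, 2, 3, 4, 5. The rightmost is syllable 5 (pe:).
  → primary stress on syllable 5.
Suffixed `u:.ku:m.fu:p.del.pe:.ti.pa.bi` (8 syllables):
  Weights: 1 u: H, 2 ku:m H, 3 fu:p H, 4 del H, 5 pe: H, 6 ti L, 7 pa L, 8 bi L.
  Heavy syllables in the domain: 1, 2, 3, 4, 5. The rightmost is syllable 5 (pe:).
  → primary stress on syllable 5.

no: stays on 5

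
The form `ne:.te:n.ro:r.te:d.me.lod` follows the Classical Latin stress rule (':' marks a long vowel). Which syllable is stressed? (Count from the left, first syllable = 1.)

Classical Latin: stress the penult if heavy (long vowel or closed), else the antepenult.
Weights: 4 te:d H, 5 me L, 6 lod H.
The penult (syllable 5, me) is light, so stress falls on the antepenult (syllable 4, te:d).
Stress on syllable 4: ne:.te:n.ro:r.ˈte:d.me.lod.

4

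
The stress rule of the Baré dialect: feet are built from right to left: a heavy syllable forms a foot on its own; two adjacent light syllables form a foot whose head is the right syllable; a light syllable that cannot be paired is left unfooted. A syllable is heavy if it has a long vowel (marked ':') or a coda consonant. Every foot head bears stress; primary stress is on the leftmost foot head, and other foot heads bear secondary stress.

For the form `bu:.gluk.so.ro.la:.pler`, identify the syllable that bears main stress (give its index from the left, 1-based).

1

Weights: 1 bu: H, 2 gluk H, 3 so L, 4 ro L, 5 la: H, 6 pler H.
Parse right to left (heavy = foot alone; LL = one foot; stranded L unfooted): (ˈbu:) (ˈgluk) (so.ˈro) (ˈla:) (ˈpler).
Foot heads: 1, 2, 4, 5, 6.
Primary stress on the leftmost head = syllable 1.
Primary stress: syllable 1 → ˈbu:.gluk.so.ro.la:.pler.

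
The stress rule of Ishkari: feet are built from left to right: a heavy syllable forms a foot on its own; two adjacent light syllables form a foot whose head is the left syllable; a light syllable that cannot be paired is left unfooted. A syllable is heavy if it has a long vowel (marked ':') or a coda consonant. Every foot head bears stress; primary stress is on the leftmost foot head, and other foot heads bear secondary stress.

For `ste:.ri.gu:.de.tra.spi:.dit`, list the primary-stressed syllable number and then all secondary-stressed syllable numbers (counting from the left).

Weights: 1 ste: H, 2 ri L, 3 gu: H, 4 de L, 5 tra L, 6 spi: H, 7 dit H.
Parse left to right (heavy = foot alone; LL = one foot; stranded L unfooted): (ˈste:) ri (ˈgu:) (ˈde.tra) (ˈspi:) (ˈdit).
Foot heads: 1, 3, 4, 6, 7.
Primary stress on the leftmost head = syllable 1.
Secondary stress on 3, 4, 6, 7: ˈste:.ri.ˌgu:.ˌde.tra.ˌspi:.ˌdit.

primary 1, secondary 3, 4, 6, 7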